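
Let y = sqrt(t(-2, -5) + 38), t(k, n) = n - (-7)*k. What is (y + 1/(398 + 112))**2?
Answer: 4941901/260100 + sqrt(19)/255 ≈ 19.017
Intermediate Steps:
t(k, n) = n + 7*k
y = sqrt(19) (y = sqrt((-5 + 7*(-2)) + 38) = sqrt((-5 - 14) + 38) = sqrt(-19 + 38) = sqrt(19) ≈ 4.3589)
(y + 1/(398 + 112))**2 = (sqrt(19) + 1/(398 + 112))**2 = (sqrt(19) + 1/510)**2 = (1/510 + sqrt(19))**2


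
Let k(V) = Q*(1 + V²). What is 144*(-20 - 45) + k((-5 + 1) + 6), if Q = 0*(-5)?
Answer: -9360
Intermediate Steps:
Q = 0
k(V) = 0 (k(V) = 0*(1 + V²) = 0)
144*(-20 - 45) + k((-5 + 1) + 6) = 144*(-20 - 45) + 0 = 144*(-65) + 0 = -9360 + 0 = -9360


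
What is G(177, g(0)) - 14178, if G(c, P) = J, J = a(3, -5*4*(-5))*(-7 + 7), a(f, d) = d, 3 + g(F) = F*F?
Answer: -14178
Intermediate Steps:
g(F) = -3 + F² (g(F) = -3 + F*F = -3 + F²)
J = 0 (J = (-5*4*(-5))*(-7 + 7) = -20*(-5)*0 = 100*0 = 0)
G(c, P) = 0
G(177, g(0)) - 14178 = 0 - 14178 = -14178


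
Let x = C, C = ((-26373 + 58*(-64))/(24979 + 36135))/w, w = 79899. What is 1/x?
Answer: -4882947486/30085 ≈ -1.6231e+5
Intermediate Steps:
C = -30085/4882947486 (C = ((-26373 + 58*(-64))/(24979 + 36135))/79899 = ((-26373 - 3712)/61114)*(1/79899) = -30085*1/61114*(1/79899) = -30085/61114*1/79899 = -30085/4882947486 ≈ -6.1612e-6)
x = -30085/4882947486 ≈ -6.1612e-6
1/x = 1/(-30085/4882947486) = -4882947486/30085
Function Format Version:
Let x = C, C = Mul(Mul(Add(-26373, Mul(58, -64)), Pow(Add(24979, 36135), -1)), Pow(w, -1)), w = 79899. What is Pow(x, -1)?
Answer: Rational(-4882947486, 30085) ≈ -1.6231e+5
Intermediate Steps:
C = Rational(-30085, 4882947486) (C = Mul(Mul(Add(-26373, Mul(58, -64)), Pow(Add(24979, 36135), -1)), Pow(79899, -1)) = Mul(Mul(Add(-26373, -3712), Pow(61114, -1)), Rational(1, 79899)) = Mul(Mul(-30085, Rational(1, 61114)), Rational(1, 79899)) = Mul(Rational(-30085, 61114), Rational(1, 79899)) = Rational(-30085, 4882947486) ≈ -6.1612e-6)
x = Rational(-30085, 4882947486) ≈ -6.1612e-6
Pow(x, -1) = Pow(Rational(-30085, 4882947486), -1) = Rational(-4882947486, 30085)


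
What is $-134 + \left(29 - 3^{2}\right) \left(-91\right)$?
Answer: $-1954$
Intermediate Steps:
$-134 + \left(29 - 3^{2}\right) \left(-91\right) = -134 + \left(29 - 9\right) \left(-91\right) = -134 + 20 \left(-91\right) = -134 - 1820 = -1954$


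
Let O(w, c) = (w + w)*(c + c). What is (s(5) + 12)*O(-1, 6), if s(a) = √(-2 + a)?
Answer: -288 - 24*√3 ≈ -329.57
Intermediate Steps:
O(w, c) = 4*c*w (O(w, c) = (2*w)*(2*c) = 4*c*w)
(s(5) + 12)*O(-1, 6) = (√(-2 + 5) + 12)*(4*6*(-1)) = (√3 + 12)*(-24) = (12 + √3)*(-24) = -288 - 24*√3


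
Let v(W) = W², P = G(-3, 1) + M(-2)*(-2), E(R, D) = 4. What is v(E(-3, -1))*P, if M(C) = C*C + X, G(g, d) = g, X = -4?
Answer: -48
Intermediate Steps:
M(C) = -4 + C² (M(C) = C*C - 4 = C² - 4 = -4 + C²)
P = -3 (P = -3 + (-4 + (-2)²)*(-2) = -3 + (-4 + 4)*(-2) = -3 + 0*(-2) = -3 + 0 = -3)
v(E(-3, -1))*P = 4²*(-3) = 16*(-3) = -48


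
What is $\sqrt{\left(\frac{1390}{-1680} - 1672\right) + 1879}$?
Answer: $\frac{\sqrt{1454754}}{84} \approx 14.359$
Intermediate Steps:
$\sqrt{\left(\frac{1390}{-1680} - 1672\right) + 1879} = \sqrt{\left(1390 \left(- \frac{1}{1680}\right) - 1672\right) + 1879} = \sqrt{\left(- \frac{139}{168} - 1672\right) + 1879} = \sqrt{- \frac{281035}{168} + 1879} = \sqrt{\frac{34637}{168}} = \frac{\sqrt{1454754}}{84}$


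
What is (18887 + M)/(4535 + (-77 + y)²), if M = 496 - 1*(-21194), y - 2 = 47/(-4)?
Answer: 649232/192969 ≈ 3.3644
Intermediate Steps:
y = -39/4 (y = 2 + 47/(-4) = 2 + 47*(-¼) = 2 - 47/4 = -39/4 ≈ -9.7500)
M = 21690 (M = 496 + 21194 = 21690)
(18887 + M)/(4535 + (-77 + y)²) = (18887 + 21690)/(4535 + (-77 - 39/4)²) = 40577/(4535 + (-347/4)²) = 40577/(4535 + 120409/16) = 40577/(192969/16) = 40577*(16/192969) = 649232/192969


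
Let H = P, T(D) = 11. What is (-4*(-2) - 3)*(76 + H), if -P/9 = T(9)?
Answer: -115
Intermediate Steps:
P = -99 (P = -9*11 = -99)
H = -99
(-4*(-2) - 3)*(76 + H) = (-4*(-2) - 3)*(76 - 99) = (8 - 3)*(-23) = 5*(-23) = -115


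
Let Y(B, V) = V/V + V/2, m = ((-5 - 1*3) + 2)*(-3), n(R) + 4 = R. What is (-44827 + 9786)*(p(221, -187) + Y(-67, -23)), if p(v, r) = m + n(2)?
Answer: -385451/2 ≈ -1.9273e+5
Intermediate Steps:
n(R) = -4 + R
m = 18 (m = ((-5 - 3) + 2)*(-3) = (-8 + 2)*(-3) = -6*(-3) = 18)
p(v, r) = 16 (p(v, r) = 18 + (-4 + 2) = 18 - 2 = 16)
Y(B, V) = 1 + V/2 (Y(B, V) = 1 + V*(½) = 1 + V/2)
(-44827 + 9786)*(p(221, -187) + Y(-67, -23)) = (-44827 + 9786)*(16 + (1 + (½)*(-23))) = -35041*(16 + (1 - 23/2)) = -35041*(16 - 21/2) = -35041*11/2 = -385451/2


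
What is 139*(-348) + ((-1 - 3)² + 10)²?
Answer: -47696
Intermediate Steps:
139*(-348) + ((-1 - 3)² + 10)² = -48372 + ((-4)² + 10)² = -48372 + (16 + 10)² = -48372 + 26² = -48372 + 676 = -47696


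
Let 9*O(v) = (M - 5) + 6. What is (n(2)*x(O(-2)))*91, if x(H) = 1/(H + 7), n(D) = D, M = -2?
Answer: 819/31 ≈ 26.419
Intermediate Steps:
O(v) = -⅑ (O(v) = ((-2 - 5) + 6)/9 = (-7 + 6)/9 = (⅑)*(-1) = -⅑)
x(H) = 1/(7 + H)
(n(2)*x(O(-2)))*91 = (2/(7 - ⅑))*91 = (2/(62/9))*91 = (2*(9/62))*91 = (9/31)*91 = 819/31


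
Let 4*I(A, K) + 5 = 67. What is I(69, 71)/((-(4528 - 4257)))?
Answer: -31/542 ≈ -0.057196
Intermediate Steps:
I(A, K) = 31/2 (I(A, K) = -5/4 + (¼)*67 = -5/4 + 67/4 = 31/2)
I(69, 71)/((-(4528 - 4257))) = 31/(2*((-(4528 - 4257)))) = 31/(2*((-1*271))) = (31/2)/(-271) = (31/2)*(-1/271) = -31/542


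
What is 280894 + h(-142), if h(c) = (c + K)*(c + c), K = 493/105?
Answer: 33588298/105 ≈ 3.1989e+5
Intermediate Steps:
K = 493/105 (K = 493*(1/105) = 493/105 ≈ 4.6952)
h(c) = 2*c*(493/105 + c) (h(c) = (c + 493/105)*(c + c) = (493/105 + c)*(2*c) = 2*c*(493/105 + c))
280894 + h(-142) = 280894 + (2/105)*(-142)*(493 + 105*(-142)) = 280894 + (2/105)*(-142)*(493 - 14910) = 280894 + (2/105)*(-142)*(-14417) = 280894 + 4094428/105 = 33588298/105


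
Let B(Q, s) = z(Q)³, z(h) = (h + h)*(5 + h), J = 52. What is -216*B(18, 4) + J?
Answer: -122615327180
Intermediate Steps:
z(h) = 2*h*(5 + h) (z(h) = (2*h)*(5 + h) = 2*h*(5 + h))
B(Q, s) = 8*Q³*(5 + Q)³ (B(Q, s) = (2*Q*(5 + Q))³ = 8*Q³*(5 + Q)³)
-216*B(18, 4) + J = -1728*18³*(5 + 18)³ + 52 = -1728*5832*23³ + 52 = -1728*5832*12167 + 52 = -216*567663552 + 52 = -122615327232 + 52 = -122615327180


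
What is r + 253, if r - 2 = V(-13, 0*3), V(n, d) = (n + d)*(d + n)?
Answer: 424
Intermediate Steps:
V(n, d) = (d + n)² (V(n, d) = (d + n)*(d + n) = (d + n)²)
r = 171 (r = 2 + (0*3 - 13)² = 2 + (0 - 13)² = 2 + (-13)² = 2 + 169 = 171)
r + 253 = 171 + 253 = 424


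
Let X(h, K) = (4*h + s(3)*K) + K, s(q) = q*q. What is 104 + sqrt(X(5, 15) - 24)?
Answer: 104 + sqrt(146) ≈ 116.08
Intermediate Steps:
s(q) = q**2
X(h, K) = 4*h + 10*K (X(h, K) = (4*h + 3**2*K) + K = (4*h + 9*K) + K = 4*h + 10*K)
104 + sqrt(X(5, 15) - 24) = 104 + sqrt((4*5 + 10*15) - 24) = 104 + sqrt((20 + 150) - 24) = 104 + sqrt(170 - 24) = 104 + sqrt(146)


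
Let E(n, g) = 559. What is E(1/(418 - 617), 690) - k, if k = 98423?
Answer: -97864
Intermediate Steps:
E(1/(418 - 617), 690) - k = 559 - 1*98423 = 559 - 98423 = -97864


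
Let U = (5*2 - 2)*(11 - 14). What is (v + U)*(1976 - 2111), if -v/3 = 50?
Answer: 23490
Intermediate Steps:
U = -24 (U = (10 - 2)*(-3) = 8*(-3) = -24)
v = -150 (v = -3*50 = -150)
(v + U)*(1976 - 2111) = (-150 - 24)*(1976 - 2111) = -174*(-135) = 23490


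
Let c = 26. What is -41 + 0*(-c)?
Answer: -41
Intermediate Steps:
-41 + 0*(-c) = -41 + 0*(-1*26) = -41 + 0*(-26) = -41 + 0 = -41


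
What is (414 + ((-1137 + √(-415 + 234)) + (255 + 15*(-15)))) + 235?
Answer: -458 + I*√181 ≈ -458.0 + 13.454*I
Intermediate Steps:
(414 + ((-1137 + √(-415 + 234)) + (255 + 15*(-15)))) + 235 = (414 + ((-1137 + √(-181)) + (255 - 225))) + 235 = (414 + ((-1137 + I*√181) + 30)) + 235 = (414 + (-1107 + I*√181)) + 235 = (-693 + I*√181) + 235 = -458 + I*√181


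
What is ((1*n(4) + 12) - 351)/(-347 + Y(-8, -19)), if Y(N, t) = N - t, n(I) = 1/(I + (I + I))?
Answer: 581/576 ≈ 1.0087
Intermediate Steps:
n(I) = 1/(3*I) (n(I) = 1/(I + 2*I) = 1/(3*I))
((1*n(4) + 12) - 351)/(-347 + Y(-8, -19)) = ((1*((⅓)/4) + 12) - 351)/(-347 + (-8 - 1*(-19))) = ((1*((⅓)*(¼)) + 12) - 351)/(-347 + (-8 + 19)) = ((1*(1/12) + 12) - 351)/(-347 + 11) = ((1/12 + 12) - 351)/(-336) = (145/12 - 351)*(-1/336) = -4067/12*(-1/336) = 581/576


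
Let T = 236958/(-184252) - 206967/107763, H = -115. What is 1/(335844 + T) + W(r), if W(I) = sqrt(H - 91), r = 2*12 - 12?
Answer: 45332302/15224436268987 + I*sqrt(206) ≈ 2.9776e-6 + 14.353*I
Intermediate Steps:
r = 12 (r = 24 - 12 = 12)
W(I) = I*sqrt(206) (W(I) = sqrt(-115 - 91) = sqrt(-206) = I*sqrt(206))
T = -145363901/45332302 (T = 236958*(-1/184252) - 206967*1/107763 = -1623/1262 - 68989/35921 = -145363901/45332302 ≈ -3.2066)
1/(335844 + T) + W(r) = 1/(335844 - 145363901/45332302) + I*sqrt(206) = 1/(15224436268987/45332302) + I*sqrt(206) = 45332302/15224436268987 + I*sqrt(206)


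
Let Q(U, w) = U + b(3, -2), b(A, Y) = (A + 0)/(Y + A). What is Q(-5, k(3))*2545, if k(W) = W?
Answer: -5090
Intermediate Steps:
b(A, Y) = A/(A + Y)
Q(U, w) = 3 + U (Q(U, w) = U + 3/(3 - 2) = U + 3/1 = U + 3*1 = U + 3 = 3 + U)
Q(-5, k(3))*2545 = (3 - 5)*2545 = -2*2545 = -5090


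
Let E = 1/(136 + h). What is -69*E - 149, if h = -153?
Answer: -2464/17 ≈ -144.94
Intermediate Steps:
E = -1/17 (E = 1/(136 - 153) = 1/(-17) = -1/17 ≈ -0.058824)
-69*E - 149 = -69*(-1/17) - 149 = 69/17 - 149 = -2464/17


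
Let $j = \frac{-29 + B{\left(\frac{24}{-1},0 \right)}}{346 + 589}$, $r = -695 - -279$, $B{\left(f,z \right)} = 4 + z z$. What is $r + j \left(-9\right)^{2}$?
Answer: $- \frac{78197}{187} \approx -418.17$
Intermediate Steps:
$B{\left(f,z \right)} = 4 + z^{2}$
$r = -416$ ($r = -695 + 279 = -416$)
$j = - \frac{5}{187}$ ($j = \frac{-29 + \left(4 + 0^{2}\right)}{346 + 589} = \frac{-29 + \left(4 + 0\right)}{935} = \left(-29 + 4\right) \frac{1}{935} = \left(-25\right) \frac{1}{935} = - \frac{5}{187} \approx -0.026738$)
$r + j \left(-9\right)^{2} = -416 - \frac{5 \left(-9\right)^{2}}{187} = -416 - \frac{405}{187} = - \frac{78197}{187}$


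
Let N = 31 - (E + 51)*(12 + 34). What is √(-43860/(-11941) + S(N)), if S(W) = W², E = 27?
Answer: √1804052837627029/11941 ≈ 3557.0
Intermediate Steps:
N = -3557 (N = 31 - (27 + 51)*(12 + 34) = 31 - 78*46 = 31 - 1*3588 = 31 - 3588 = -3557)
√(-43860/(-11941) + S(N)) = √(-43860/(-11941) + (-3557)²) = √(-43860*(-1/11941) + 12652249) = √(43860/11941 + 12652249) = √(151080549169/11941) = √1804052837627029/11941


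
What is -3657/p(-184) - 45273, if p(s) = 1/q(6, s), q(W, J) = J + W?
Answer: 605673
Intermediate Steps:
p(s) = 1/(6 + s) (p(s) = 1/(s + 6) = 1/(6 + s))
-3657/p(-184) - 45273 = -3657/(1/(6 - 184)) - 45273 = -3657/(1/(-178)) - 45273 = -3657/(-1/178) - 45273 = -3657*(-178) - 45273 = 650946 - 45273 = 605673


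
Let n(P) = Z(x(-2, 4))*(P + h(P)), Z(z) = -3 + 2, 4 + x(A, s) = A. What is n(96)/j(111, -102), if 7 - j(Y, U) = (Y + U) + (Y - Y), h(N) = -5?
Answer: 91/2 ≈ 45.500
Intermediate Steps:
x(A, s) = -4 + A
j(Y, U) = 7 - U - Y (j(Y, U) = 7 - ((Y + U) + (Y - Y)) = 7 - ((U + Y) + 0) = 7 - (U + Y) = 7 + (-U - Y) = 7 - U - Y)
Z(z) = -1
n(P) = 5 - P (n(P) = -(P - 5) = -(-5 + P) = 5 - P)
n(96)/j(111, -102) = (5 - 1*96)/(7 - 1*(-102) - 1*111) = (5 - 96)/(7 + 102 - 111) = -91/(-2) = -91*(-½) = 91/2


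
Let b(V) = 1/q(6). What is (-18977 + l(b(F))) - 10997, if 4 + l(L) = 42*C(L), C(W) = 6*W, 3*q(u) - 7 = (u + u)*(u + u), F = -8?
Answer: -4525922/151 ≈ -29973.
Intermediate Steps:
q(u) = 7/3 + 4*u²/3 (q(u) = 7/3 + ((u + u)*(u + u))/3 = 7/3 + ((2*u)*(2*u))/3 = 7/3 + (4*u²)/3 = 7/3 + 4*u²/3)
b(V) = 3/151 (b(V) = 1/(7/3 + (4/3)*6²) = 1/(7/3 + (4/3)*36) = 1/(7/3 + 48) = 1/(151/3) = 3/151)
l(L) = -4 + 252*L (l(L) = -4 + 42*(6*L) = -4 + 252*L)
(-18977 + l(b(F))) - 10997 = (-18977 + (-4 + 252*(3/151))) - 10997 = (-18977 + (-4 + 756/151)) - 10997 = (-18977 + 152/151) - 10997 = -2865375/151 - 10997 = -4525922/151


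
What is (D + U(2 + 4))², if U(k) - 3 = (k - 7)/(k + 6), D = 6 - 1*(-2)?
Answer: 17161/144 ≈ 119.17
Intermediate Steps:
D = 8 (D = 6 + 2 = 8)
U(k) = 3 + (-7 + k)/(6 + k) (U(k) = 3 + (k - 7)/(k + 6) = 3 + (-7 + k)/(6 + k))
(D + U(2 + 4))² = (8 + (11 + 4*(2 + 4))/(6 + (2 + 4)))² = (8 + (11 + 4*6)/(6 + 6))² = (8 + (11 + 24)/12)² = (8 + (1/12)*35)² = (8 + 35/12)² = (131/12)² = 17161/144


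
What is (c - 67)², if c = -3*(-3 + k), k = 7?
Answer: 6241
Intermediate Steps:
c = -12 (c = -3*(-3 + 7) = -3*4 = -12)
(c - 67)² = (-12 - 67)² = (-79)² = 6241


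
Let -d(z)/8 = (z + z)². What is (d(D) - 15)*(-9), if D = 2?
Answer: 1287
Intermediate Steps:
d(z) = -32*z² (d(z) = -8*(z + z)² = -8*4*z² = -32*z²)
(d(D) - 15)*(-9) = (-32*2² - 15)*(-9) = (-32*4 - 15)*(-9) = (-128 - 15)*(-9) = -143*(-9) = 1287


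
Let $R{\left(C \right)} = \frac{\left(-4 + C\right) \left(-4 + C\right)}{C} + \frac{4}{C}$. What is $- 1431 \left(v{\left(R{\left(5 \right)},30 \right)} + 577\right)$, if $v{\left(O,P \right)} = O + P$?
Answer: $-870048$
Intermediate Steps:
$R{\left(C \right)} = \frac{4}{C} + \frac{\left(-4 + C\right)^{2}}{C}$ ($R{\left(C \right)} = \frac{\left(-4 + C\right)^{2}}{C} + \frac{4}{C} = \frac{4}{C} + \frac{\left(-4 + C\right)^{2}}{C}$)
$- 1431 \left(v{\left(R{\left(5 \right)},30 \right)} + 577\right) = - 1431 \left(\left(\frac{4 + \left(-4 + 5\right)^{2}}{5} + 30\right) + 577\right) = - 1431 \left(\left(\frac{4 + 1^{2}}{5} + 30\right) + 577\right) = - 1431 \left(\left(\frac{4 + 1}{5} + 30\right) + 577\right) = - 1431 \left(\left(\frac{1}{5} \cdot 5 + 30\right) + 577\right) = - 1431 \left(\left(1 + 30\right) + 577\right) = - 1431 \left(31 + 577\right) = \left(-1431\right) 608 = -870048$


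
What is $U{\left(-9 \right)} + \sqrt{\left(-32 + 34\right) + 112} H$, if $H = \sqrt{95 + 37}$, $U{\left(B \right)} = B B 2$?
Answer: $162 + 6 \sqrt{418} \approx 284.67$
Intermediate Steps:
$U{\left(B \right)} = 2 B^{2}$ ($U{\left(B \right)} = B^{2} \cdot 2 = 2 B^{2}$)
$H = 2 \sqrt{33}$ ($H = \sqrt{132} = 2 \sqrt{33} \approx 11.489$)
$U{\left(-9 \right)} + \sqrt{\left(-32 + 34\right) + 112} H = 2 \left(-9\right)^{2} + \sqrt{\left(-32 + 34\right) + 112} \cdot 2 \sqrt{33} = 2 \cdot 81 + \sqrt{2 + 112} \cdot 2 \sqrt{33} = 162 + \sqrt{114} \cdot 2 \sqrt{33} = 162 + 6 \sqrt{418}$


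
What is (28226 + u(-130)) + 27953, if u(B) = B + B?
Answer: 55919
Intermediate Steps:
u(B) = 2*B
(28226 + u(-130)) + 27953 = (28226 + 2*(-130)) + 27953 = (28226 - 260) + 27953 = 27966 + 27953 = 55919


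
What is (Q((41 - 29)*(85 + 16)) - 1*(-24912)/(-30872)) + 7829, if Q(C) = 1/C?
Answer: 36613308223/4677108 ≈ 7828.2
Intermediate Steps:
(Q((41 - 29)*(85 + 16)) - 1*(-24912)/(-30872)) + 7829 = (1/((41 - 29)*(85 + 16)) - 1*(-24912)/(-30872)) + 7829 = (1/(12*101) + 24912*(-1/30872)) + 7829 = (1/1212 - 3114/3859) + 7829 = -3770309/4677108 + 7829 = 36613308223/4677108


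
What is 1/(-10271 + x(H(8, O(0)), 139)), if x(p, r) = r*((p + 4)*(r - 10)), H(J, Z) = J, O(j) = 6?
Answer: 1/204901 ≈ 4.8804e-6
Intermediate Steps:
x(p, r) = r*(-10 + r)*(4 + p) (x(p, r) = r*((4 + p)*(-10 + r)) = r*((-10 + r)*(4 + p)) = r*(-10 + r)*(4 + p))
1/(-10271 + x(H(8, O(0)), 139)) = 1/(-10271 + 139*(-40 - 10*8 + 4*139 + 8*139)) = 1/(-10271 + 139*(-40 - 80 + 556 + 1112)) = 1/(-10271 + 139*1548) = 1/(-10271 + 215172) = 1/204901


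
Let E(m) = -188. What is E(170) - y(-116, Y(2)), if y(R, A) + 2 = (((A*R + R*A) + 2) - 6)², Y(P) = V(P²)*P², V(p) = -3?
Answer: -7728586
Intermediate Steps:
Y(P) = -3*P²
y(R, A) = -2 + (-4 + 2*A*R)² (y(R, A) = -2 + (((A*R + R*A) + 2) - 6)² = -2 + (((A*R + A*R) + 2) - 6)² = -2 + ((2*A*R + 2) - 6)² = -2 + ((2 + 2*A*R) - 6)² = -2 + (-4 + 2*A*R)²)
E(170) - y(-116, Y(2)) = -188 - (-2 + 4*(-2 - 3*2²*(-116))²) = -188 - (-2 + 4*(-2 - 3*4*(-116))²) = -188 - (-2 + 4*(-2 - 12*(-116))²) = -188 - (-2 + 4*(-2 + 1392)²) = -188 - (-2 + 4*1390²) = -188 - (-2 + 4*1932100) = -188 - (-2 + 7728400) = -188 - 1*7728398 = -188 - 7728398 = -7728586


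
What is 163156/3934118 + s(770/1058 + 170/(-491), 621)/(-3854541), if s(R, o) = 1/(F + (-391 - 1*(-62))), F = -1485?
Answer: 570404584663231/13753946750763066 ≈ 0.041472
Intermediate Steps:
s(R, o) = -1/1814 (s(R, o) = 1/(-1485 + (-391 - 1*(-62))) = 1/(-1485 + (-391 + 62)) = 1/(-1485 - 329) = 1/(-1814) = -1/1814)
163156/3934118 + s(770/1058 + 170/(-491), 621)/(-3854541) = 163156/3934118 - 1/1814/(-3854541) = 163156*(1/3934118) - 1/1814*(-1/3854541) = 81578/1967059 + 1/6992137374 = 570404584663231/13753946750763066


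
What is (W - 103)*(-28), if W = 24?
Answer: 2212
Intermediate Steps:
(W - 103)*(-28) = (24 - 103)*(-28) = -79*(-28) = 2212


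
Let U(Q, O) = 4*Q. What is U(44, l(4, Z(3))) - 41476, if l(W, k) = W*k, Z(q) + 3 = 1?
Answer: -41300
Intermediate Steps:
Z(q) = -2 (Z(q) = -3 + 1 = -2)
U(44, l(4, Z(3))) - 41476 = 4*44 - 41476 = 176 - 41476 = -41300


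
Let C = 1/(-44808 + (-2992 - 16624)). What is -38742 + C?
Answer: -2495914609/64424 ≈ -38742.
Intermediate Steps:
C = -1/64424 (C = 1/(-44808 - 19616) = 1/(-64424) = -1/64424 ≈ -1.5522e-5)
-38742 + C = -38742 - 1/64424 = -2495914609/64424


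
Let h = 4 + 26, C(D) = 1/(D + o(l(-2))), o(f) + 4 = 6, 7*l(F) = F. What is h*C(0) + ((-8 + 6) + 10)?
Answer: 23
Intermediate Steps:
l(F) = F/7
o(f) = 2 (o(f) = -4 + 6 = 2)
C(D) = 1/(2 + D) (C(D) = 1/(D + 2) = 1/(2 + D))
h = 30
h*C(0) + ((-8 + 6) + 10) = 30/(2 + 0) + ((-8 + 6) + 10) = 30/2 + (-2 + 10) = 30*(½) + 8 = 15 + 8 = 23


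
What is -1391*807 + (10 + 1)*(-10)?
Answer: -1122647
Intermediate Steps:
-1391*807 + (10 + 1)*(-10) = -1122537 + 11*(-10) = -1122537 - 110 = -1122647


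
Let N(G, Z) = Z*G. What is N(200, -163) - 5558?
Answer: -38158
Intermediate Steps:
N(G, Z) = G*Z
N(200, -163) - 5558 = 200*(-163) - 5558 = -32600 - 5558 = -38158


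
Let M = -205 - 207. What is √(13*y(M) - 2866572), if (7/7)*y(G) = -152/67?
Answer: 10*I*√128681741/67 ≈ 1693.1*I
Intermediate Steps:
M = -412
y(G) = -152/67
√(13*y(M) - 2866572) = √(13*(-152/67) - 2866572) = √(-1976/67 - 2866572) = √(-192062300/67) = 10*I*√128681741/67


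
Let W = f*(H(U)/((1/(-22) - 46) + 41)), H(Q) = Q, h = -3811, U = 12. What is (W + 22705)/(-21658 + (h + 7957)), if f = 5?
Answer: -839645/647944 ≈ -1.2959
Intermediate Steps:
W = -440/37 (W = 5*(12/((1/(-22) - 46) + 41)) = 5*(12/((-1/22 - 46) + 41)) = 5*(12/(-1013/22 + 41)) = 5*(12/(-111/22)) = 5*(12*(-22/111)) = 5*(-88/37) = -440/37 ≈ -11.892)
(W + 22705)/(-21658 + (h + 7957)) = (-440/37 + 22705)/(-21658 + (-3811 + 7957)) = 839645/(37*(-21658 + 4146)) = (839645/37)/(-17512) = (839645/37)*(-1/17512) = -839645/647944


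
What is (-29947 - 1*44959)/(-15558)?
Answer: 37453/7779 ≈ 4.8146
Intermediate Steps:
(-29947 - 1*44959)/(-15558) = (-29947 - 44959)*(-1/15558) = -74906*(-1/15558) = 37453/7779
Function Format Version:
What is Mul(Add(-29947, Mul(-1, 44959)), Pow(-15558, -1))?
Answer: Rational(37453, 7779) ≈ 4.8146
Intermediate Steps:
Mul(Add(-29947, Mul(-1, 44959)), Pow(-15558, -1)) = Mul(Add(-29947, -44959), Rational(-1, 15558)) = Mul(-74906, Rational(-1, 15558)) = Rational(37453, 7779)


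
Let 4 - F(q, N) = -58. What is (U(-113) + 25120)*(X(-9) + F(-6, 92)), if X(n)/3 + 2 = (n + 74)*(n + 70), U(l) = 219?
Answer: 302826389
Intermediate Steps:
X(n) = -6 + 3*(70 + n)*(74 + n) (X(n) = -6 + 3*((n + 74)*(n + 70)) = -6 + 3*((74 + n)*(70 + n)) = -6 + 3*((70 + n)*(74 + n)) = -6 + 3*(70 + n)*(74 + n))
F(q, N) = 62 (F(q, N) = 4 - 1*(-58) = 4 + 58 = 62)
(U(-113) + 25120)*(X(-9) + F(-6, 92)) = (219 + 25120)*((15534 + 3*(-9)**2 + 432*(-9)) + 62) = 25339*((15534 + 3*81 - 3888) + 62) = 25339*((15534 + 243 - 3888) + 62) = 25339*(11889 + 62) = 25339*11951 = 302826389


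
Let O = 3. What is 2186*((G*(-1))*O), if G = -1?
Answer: 6558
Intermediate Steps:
2186*((G*(-1))*O) = 2186*(-1*(-1)*3) = 2186*(1*3) = 2186*3 = 6558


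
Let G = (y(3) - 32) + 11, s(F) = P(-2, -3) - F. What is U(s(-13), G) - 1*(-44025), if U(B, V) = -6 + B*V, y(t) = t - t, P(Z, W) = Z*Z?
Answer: 43662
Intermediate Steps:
P(Z, W) = Z²
y(t) = 0
s(F) = 4 - F (s(F) = (-2)² - F = 4 - F)
G = -21 (G = (0 - 32) + 11 = -32 + 11 = -21)
U(s(-13), G) - 1*(-44025) = (-6 + (4 - 1*(-13))*(-21)) - 1*(-44025) = (-6 + (4 + 13)*(-21)) + 44025 = (-6 + 17*(-21)) + 44025 = (-6 - 357) + 44025 = -363 + 44025 = 43662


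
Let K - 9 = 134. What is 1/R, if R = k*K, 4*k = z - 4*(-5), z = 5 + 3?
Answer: 1/1001 ≈ 0.00099900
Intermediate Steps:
z = 8
K = 143 (K = 9 + 134 = 143)
k = 7 (k = (8 - 4*(-5))/4 = (8 + 20)/4 = (¼)*28 = 7)
R = 1001 (R = 7*143 = 1001)
1/R = 1/1001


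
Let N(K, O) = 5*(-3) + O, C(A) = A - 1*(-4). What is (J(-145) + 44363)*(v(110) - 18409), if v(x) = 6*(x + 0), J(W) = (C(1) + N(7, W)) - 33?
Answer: -784062075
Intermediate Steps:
C(A) = 4 + A (C(A) = A + 4 = 4 + A)
N(K, O) = -15 + O
J(W) = -43 + W (J(W) = ((4 + 1) + (-15 + W)) - 33 = (5 + (-15 + W)) - 33 = (-10 + W) - 33 = -43 + W)
v(x) = 6*x
(J(-145) + 44363)*(v(110) - 18409) = ((-43 - 145) + 44363)*(6*110 - 18409) = (-188 + 44363)*(660 - 18409) = 44175*(-17749) = -784062075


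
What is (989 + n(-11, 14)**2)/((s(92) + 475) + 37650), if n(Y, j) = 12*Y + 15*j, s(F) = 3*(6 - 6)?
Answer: 7073/38125 ≈ 0.18552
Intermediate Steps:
s(F) = 0 (s(F) = 3*0 = 0)
(989 + n(-11, 14)**2)/((s(92) + 475) + 37650) = (989 + (12*(-11) + 15*14)**2)/((0 + 475) + 37650) = (989 + (-132 + 210)**2)/(475 + 37650) = (989 + 78**2)/38125 = (989 + 6084)*(1/38125) = 7073*(1/38125) = 7073/38125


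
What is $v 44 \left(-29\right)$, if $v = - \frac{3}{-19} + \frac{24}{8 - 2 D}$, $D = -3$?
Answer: $- \frac{317724}{133} \approx -2388.9$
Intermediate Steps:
$v = \frac{249}{133}$ ($v = - \frac{3}{-19} + \frac{24}{8 - 2 \left(-3\right)} = \left(-3\right) \left(- \frac{1}{19}\right) + \frac{24}{8 - -6} = \frac{3}{19} + \frac{24}{8 + 6} = \frac{3}{19} + \frac{24}{14} = \frac{3}{19} + 24 \cdot \frac{1}{14} = \frac{3}{19} + \frac{12}{7} = \frac{249}{133} \approx 1.8722$)
$v 44 \left(-29\right) = \frac{249}{133} \cdot 44 \left(-29\right) = \frac{10956}{133} \left(-29\right) = - \frac{317724}{133}$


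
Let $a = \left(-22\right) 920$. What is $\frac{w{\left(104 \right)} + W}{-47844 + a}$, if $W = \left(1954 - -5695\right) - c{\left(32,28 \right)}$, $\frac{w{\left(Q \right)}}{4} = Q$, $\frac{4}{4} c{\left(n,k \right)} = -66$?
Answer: $- \frac{8131}{68084} \approx -0.11943$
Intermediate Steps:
$c{\left(n,k \right)} = -66$
$w{\left(Q \right)} = 4 Q$
$W = 7715$ ($W = \left(1954 - -5695\right) - -66 = \left(1954 + 5695\right) + 66 = 7649 + 66 = 7715$)
$a = -20240$
$\frac{w{\left(104 \right)} + W}{-47844 + a} = \frac{4 \cdot 104 + 7715}{-47844 - 20240} = \frac{416 + 7715}{-68084} = 8131 \left(- \frac{1}{68084}\right) = - \frac{8131}{68084}$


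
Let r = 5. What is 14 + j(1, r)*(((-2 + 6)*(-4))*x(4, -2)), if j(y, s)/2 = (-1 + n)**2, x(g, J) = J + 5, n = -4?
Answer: -2386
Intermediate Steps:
x(g, J) = 5 + J
j(y, s) = 50 (j(y, s) = 2*(-1 - 4)**2 = 2*(-5)**2 = 2*25 = 50)
14 + j(1, r)*(((-2 + 6)*(-4))*x(4, -2)) = 14 + 50*(((-2 + 6)*(-4))*(5 - 2)) = 14 + 50*((4*(-4))*3) = 14 + 50*(-16*3) = 14 + 50*(-48) = 14 - 2400 = -2386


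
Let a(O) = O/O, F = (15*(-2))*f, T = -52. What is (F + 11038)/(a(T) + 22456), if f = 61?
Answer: 9208/22457 ≈ 0.41003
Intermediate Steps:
F = -1830 (F = (15*(-2))*61 = -30*61 = -1830)
a(O) = 1
(F + 11038)/(a(T) + 22456) = (-1830 + 11038)/(1 + 22456) = 9208/22457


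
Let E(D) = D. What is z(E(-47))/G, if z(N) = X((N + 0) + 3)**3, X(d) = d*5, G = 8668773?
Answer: -10648000/8668773 ≈ -1.2283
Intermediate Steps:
X(d) = 5*d
z(N) = (15 + 5*N)**3 (z(N) = (5*((N + 0) + 3))**3 = (5*(N + 3))**3 = (5*(3 + N))**3 = (15 + 5*N)**3)
z(E(-47))/G = (125*(3 - 47)**3)/8668773 = (125*(-44)**3)*(1/8668773) = (125*(-85184))*(1/8668773) = -10648000*1/8668773 = -10648000/8668773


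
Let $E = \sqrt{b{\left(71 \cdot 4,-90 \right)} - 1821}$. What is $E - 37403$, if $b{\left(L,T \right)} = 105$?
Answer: $-37403 + 2 i \sqrt{429} \approx -37403.0 + 41.425 i$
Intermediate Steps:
$E = 2 i \sqrt{429}$ ($E = \sqrt{105 - 1821} = \sqrt{-1716} = 2 i \sqrt{429} \approx 41.425 i$)
$E - 37403 = 2 i \sqrt{429} - 37403 = -37403 + 2 i \sqrt{429}$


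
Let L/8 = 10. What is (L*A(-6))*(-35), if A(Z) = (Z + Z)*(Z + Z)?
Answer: -403200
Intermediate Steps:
L = 80 (L = 8*10 = 80)
A(Z) = 4*Z² (A(Z) = (2*Z)*(2*Z) = 4*Z²)
(L*A(-6))*(-35) = (80*(4*(-6)²))*(-35) = (80*(4*36))*(-35) = (80*144)*(-35) = 11520*(-35) = -403200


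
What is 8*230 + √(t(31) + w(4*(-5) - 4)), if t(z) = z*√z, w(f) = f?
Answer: 1840 + √(-24 + 31*√31) ≈ 1852.2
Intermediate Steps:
t(z) = z^(3/2)
8*230 + √(t(31) + w(4*(-5) - 4)) = 8*230 + √(31^(3/2) + (4*(-5) - 4)) = 1840 + √(31*√31 + (-20 - 4)) = 1840 + √(31*√31 - 24) = 1840 + √(-24 + 31*√31)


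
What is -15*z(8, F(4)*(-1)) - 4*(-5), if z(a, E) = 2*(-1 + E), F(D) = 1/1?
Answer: 80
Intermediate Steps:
F(D) = 1
z(a, E) = -2 + 2*E
-15*z(8, F(4)*(-1)) - 4*(-5) = -15*(-2 + 2*(1*(-1))) - 4*(-5) = -15*(-2 + 2*(-1)) + 20 = -15*(-2 - 2) + 20 = -15*(-4) + 20 = 60 + 20 = 80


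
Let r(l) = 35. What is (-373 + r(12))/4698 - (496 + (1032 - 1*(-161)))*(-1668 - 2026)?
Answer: 14655800765/2349 ≈ 6.2392e+6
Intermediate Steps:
(-373 + r(12))/4698 - (496 + (1032 - 1*(-161)))*(-1668 - 2026) = (-373 + 35)/4698 - (496 + (1032 - 1*(-161)))*(-1668 - 2026) = -338*1/4698 - (496 + (1032 + 161))*(-3694) = -169/2349 - (496 + 1193)*(-3694) = -169/2349 - 1689*(-3694) = -169/2349 - 1*(-6239166) = -169/2349 + 6239166 = 14655800765/2349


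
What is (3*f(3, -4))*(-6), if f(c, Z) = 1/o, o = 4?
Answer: -9/2 ≈ -4.5000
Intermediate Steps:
f(c, Z) = ¼ (f(c, Z) = 1/4 = ¼)
(3*f(3, -4))*(-6) = (3*(¼))*(-6) = (¾)*(-6) = -9/2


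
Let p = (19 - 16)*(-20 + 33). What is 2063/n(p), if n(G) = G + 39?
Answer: 2063/78 ≈ 26.449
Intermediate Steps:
p = 39 (p = 3*13 = 39)
n(G) = 39 + G
2063/n(p) = 2063/(39 + 39) = 2063/78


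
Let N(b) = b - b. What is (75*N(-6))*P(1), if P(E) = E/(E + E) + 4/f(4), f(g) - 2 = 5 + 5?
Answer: 0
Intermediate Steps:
f(g) = 12 (f(g) = 2 + (5 + 5) = 2 + 10 = 12)
N(b) = 0
P(E) = ⅚ (P(E) = E/(E + E) + 4/12 = E/((2*E)) + 4*(1/12) = E*(1/(2*E)) + ⅓ = ½ + ⅓ = ⅚)
(75*N(-6))*P(1) = (75*0)*(⅚) = 0*(⅚) = 0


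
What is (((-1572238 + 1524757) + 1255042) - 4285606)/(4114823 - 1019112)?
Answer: -42165/42407 ≈ -0.99429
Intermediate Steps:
(((-1572238 + 1524757) + 1255042) - 4285606)/(4114823 - 1019112) = ((-47481 + 1255042) - 4285606)/3095711 = (1207561 - 4285606)*(1/3095711) = -3078045*1/3095711 = -42165/42407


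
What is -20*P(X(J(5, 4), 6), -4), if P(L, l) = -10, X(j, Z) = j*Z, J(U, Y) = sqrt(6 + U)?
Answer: 200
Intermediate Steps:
X(j, Z) = Z*j
-20*P(X(J(5, 4), 6), -4) = -20*(-10) = 200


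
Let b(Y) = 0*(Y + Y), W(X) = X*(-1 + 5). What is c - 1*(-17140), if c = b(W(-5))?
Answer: 17140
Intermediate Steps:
W(X) = 4*X (W(X) = X*4 = 4*X)
b(Y) = 0 (b(Y) = 0*(2*Y) = 0)
c = 0
c - 1*(-17140) = 0 - 1*(-17140) = 0 + 17140 = 17140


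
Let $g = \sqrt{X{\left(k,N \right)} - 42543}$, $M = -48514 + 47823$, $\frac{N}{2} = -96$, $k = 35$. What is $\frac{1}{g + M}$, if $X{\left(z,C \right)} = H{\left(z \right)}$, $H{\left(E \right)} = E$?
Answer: $- \frac{691}{519989} - \frac{2 i \sqrt{10627}}{519989} \approx -0.0013289 - 0.0003965 i$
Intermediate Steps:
$N = -192$ ($N = 2 \left(-96\right) = -192$)
$M = -691$
$X{\left(z,C \right)} = z$
$g = 2 i \sqrt{10627}$ ($g = \sqrt{35 - 42543} = \sqrt{-42508} = 2 i \sqrt{10627} \approx 206.17 i$)
$\frac{1}{g + M} = \frac{1}{2 i \sqrt{10627} - 691} = \frac{1}{-691 + 2 i \sqrt{10627}}$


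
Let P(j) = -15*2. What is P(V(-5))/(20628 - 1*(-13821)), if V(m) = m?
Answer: -10/11483 ≈ -0.00087085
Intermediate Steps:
P(j) = -30
P(V(-5))/(20628 - 1*(-13821)) = -30/(20628 - 1*(-13821)) = -30/(20628 + 13821) = -30/34449 = -30*1/34449 = -10/11483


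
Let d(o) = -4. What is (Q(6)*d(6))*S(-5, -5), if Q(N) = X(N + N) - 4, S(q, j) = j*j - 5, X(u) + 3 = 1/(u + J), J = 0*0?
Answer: 1660/3 ≈ 553.33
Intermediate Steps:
J = 0
X(u) = -3 + 1/u (X(u) = -3 + 1/(u + 0) = -3 + 1/u)
S(q, j) = -5 + j**2 (S(q, j) = j**2 - 5 = -5 + j**2)
Q(N) = -7 + 1/(2*N) (Q(N) = (-3 + 1/(N + N)) - 4 = (-3 + 1/(2*N)) - 4 = -7 + 1/(2*N))
(Q(6)*d(6))*S(-5, -5) = ((-7 + (1/2)/6)*(-4))*(-5 + (-5)**2) = ((-7 + (1/2)*(1/6))*(-4))*(-5 + 25) = ((-7 + 1/12)*(-4))*20 = -83/12*(-4)*20 = (83/3)*20 = 1660/3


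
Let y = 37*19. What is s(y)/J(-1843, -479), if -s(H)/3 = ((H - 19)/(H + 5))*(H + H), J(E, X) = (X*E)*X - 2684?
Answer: 80142/8316294791 ≈ 9.6367e-6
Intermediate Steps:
y = 703
J(E, X) = -2684 + E*X**2 (J(E, X) = (E*X)*X - 2684 = E*X**2 - 2684 = -2684 + E*X**2)
s(H) = -6*H*(-19 + H)/(5 + H) (s(H) = -3*(H - 19)/(H + 5)*(H + H) = -3*(-19 + H)/(5 + H)*2*H = -6*H*(-19 + H)/(5 + H))
s(y)/J(-1843, -479) = (6*703*(19 - 1*703)/(5 + 703))/(-2684 - 1843*(-479)**2) = (6*703*(19 - 703)/708)/(-2684 - 1843*229441) = (6*703*(1/708)*(-684))/(-2684 - 422859763) = -240426/59/(-422862447) = -240426/59*(-1/422862447) = 80142/8316294791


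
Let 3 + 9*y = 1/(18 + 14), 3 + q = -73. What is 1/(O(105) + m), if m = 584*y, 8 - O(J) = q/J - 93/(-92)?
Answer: -14490/2679577 ≈ -0.0054076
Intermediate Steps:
q = -76 (q = -3 - 73 = -76)
O(J) = 643/92 + 76/J (O(J) = 8 - (-76/J - 93/(-92)) = 8 - (-76/J - 93*(-1/92)) = 8 - (-76/J + 93/92) = 8 - (93/92 - 76/J) = 8 + (-93/92 + 76/J) = 643/92 + 76/J)
y = -95/288 (y = -1/3 + 1/(9*(18 + 14)) = -1/3 + (1/9)/32 = -1/3 + (1/9)*(1/32) = -1/3 + 1/288 = -95/288 ≈ -0.32986)
m = -6935/36 (m = 584*(-95/288) = -6935/36 ≈ -192.64)
1/(O(105) + m) = 1/((643/92 + 76/105) - 6935/36) = 1/(74507/9660 - 6935/36) = 1/(-2679577/14490) = -14490/2679577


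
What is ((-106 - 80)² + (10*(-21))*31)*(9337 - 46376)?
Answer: -1040277354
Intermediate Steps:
((-106 - 80)² + (10*(-21))*31)*(9337 - 46376) = ((-186)² - 210*31)*(-37039) = (34596 - 6510)*(-37039) = 28086*(-37039) = -1040277354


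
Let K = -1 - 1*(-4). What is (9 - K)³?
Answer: 216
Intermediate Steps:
K = 3 (K = -1 + 4 = 3)
(9 - K)³ = (9 - 1*3)³ = (9 - 3)³ = 6³ = 216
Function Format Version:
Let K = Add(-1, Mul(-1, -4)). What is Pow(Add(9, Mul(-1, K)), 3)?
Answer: 216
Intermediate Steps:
K = 3 (K = Add(-1, 4) = 3)
Pow(Add(9, Mul(-1, K)), 3) = Pow(Add(9, Mul(-1, 3)), 3) = Pow(Add(9, -3), 3) = Pow(6, 3) = 216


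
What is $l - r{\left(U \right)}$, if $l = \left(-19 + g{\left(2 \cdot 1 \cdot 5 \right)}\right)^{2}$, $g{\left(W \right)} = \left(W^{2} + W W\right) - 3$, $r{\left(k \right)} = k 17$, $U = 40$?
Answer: $31004$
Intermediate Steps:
$r{\left(k \right)} = 17 k$
$g{\left(W \right)} = -3 + 2 W^{2}$ ($g{\left(W \right)} = \left(W^{2} + W^{2}\right) - 3 = 2 W^{2} - 3 = -3 + 2 W^{2}$)
$l = 31684$ ($l = \left(-19 - \left(3 - 2 \left(2 \cdot 1 \cdot 5\right)^{2}\right)\right)^{2} = \left(-19 - \left(3 - 2 \left(2 \cdot 5\right)^{2}\right)\right)^{2} = \left(-19 - \left(3 - 2 \cdot 10^{2}\right)\right)^{2} = \left(-19 + \left(-3 + 2 \cdot 100\right)\right)^{2} = \left(-19 + \left(-3 + 200\right)\right)^{2} = \left(-19 + 197\right)^{2} = 178^{2} = 31684$)
$l - r{\left(U \right)} = 31684 - 17 \cdot 40 = 31684 - 680 = 31004$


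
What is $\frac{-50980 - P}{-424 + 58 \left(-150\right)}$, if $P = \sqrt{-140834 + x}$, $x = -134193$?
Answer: $\frac{12745}{2281} + \frac{i \sqrt{275027}}{9124} \approx 5.5875 + 0.057478 i$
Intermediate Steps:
$P = i \sqrt{275027}$ ($P = \sqrt{-140834 - 134193} = \sqrt{-275027} = i \sqrt{275027} \approx 524.43 i$)
$\frac{-50980 - P}{-424 + 58 \left(-150\right)} = \frac{-50980 - i \sqrt{275027}}{-424 + 58 \left(-150\right)} = \frac{-50980 - i \sqrt{275027}}{-424 - 8700} = \frac{-50980 - i \sqrt{275027}}{-9124} = \left(-50980 - i \sqrt{275027}\right) \left(- \frac{1}{9124}\right) = \frac{12745}{2281} + \frac{i \sqrt{275027}}{9124}$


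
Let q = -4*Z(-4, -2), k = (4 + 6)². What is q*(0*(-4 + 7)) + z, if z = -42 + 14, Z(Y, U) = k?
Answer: -28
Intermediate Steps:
k = 100 (k = 10² = 100)
Z(Y, U) = 100
z = -28
q = -400 (q = -4*100 = -400)
q*(0*(-4 + 7)) + z = -0*(-4 + 7) - 28 = -0*3 - 28 = -400*0 - 28 = 0 - 28 = -28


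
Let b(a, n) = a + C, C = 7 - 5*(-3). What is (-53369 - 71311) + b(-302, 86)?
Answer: -124960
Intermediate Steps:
C = 22 (C = 7 + 15 = 22)
b(a, n) = 22 + a (b(a, n) = a + 22 = 22 + a)
(-53369 - 71311) + b(-302, 86) = (-53369 - 71311) + (22 - 302) = -124680 - 280 = -124960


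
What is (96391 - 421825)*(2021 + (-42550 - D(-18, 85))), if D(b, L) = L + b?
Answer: 13211318664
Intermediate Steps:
(96391 - 421825)*(2021 + (-42550 - D(-18, 85))) = (96391 - 421825)*(2021 + (-42550 - (85 - 18))) = -325434*(2021 + (-42550 - 1*67)) = -325434*(2021 + (-42550 - 67)) = -325434*(2021 - 42617) = -325434*(-40596) = 13211318664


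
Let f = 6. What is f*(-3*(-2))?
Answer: 36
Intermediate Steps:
f*(-3*(-2)) = 6*(-3*(-2)) = 6*6 = 36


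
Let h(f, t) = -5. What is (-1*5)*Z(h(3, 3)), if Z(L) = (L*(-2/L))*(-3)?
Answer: -30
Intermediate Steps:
Z(L) = 6 (Z(L) = -2*(-3) = 6)
(-1*5)*Z(h(3, 3)) = -1*5*6 = -5*6 = -30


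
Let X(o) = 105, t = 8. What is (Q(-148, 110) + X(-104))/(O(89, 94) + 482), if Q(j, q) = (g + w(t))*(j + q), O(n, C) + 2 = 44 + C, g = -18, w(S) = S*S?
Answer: -1643/618 ≈ -2.6586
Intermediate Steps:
w(S) = S²
O(n, C) = 42 + C (O(n, C) = -2 + (44 + C) = 42 + C)
Q(j, q) = 46*j + 46*q (Q(j, q) = (-18 + 8²)*(j + q) = (-18 + 64)*(j + q) = 46*(j + q) = 46*j + 46*q)
(Q(-148, 110) + X(-104))/(O(89, 94) + 482) = ((46*(-148) + 46*110) + 105)/((42 + 94) + 482) = ((-6808 + 5060) + 105)/(136 + 482) = (-1748 + 105)/618 = -1643*1/618 = -1643/618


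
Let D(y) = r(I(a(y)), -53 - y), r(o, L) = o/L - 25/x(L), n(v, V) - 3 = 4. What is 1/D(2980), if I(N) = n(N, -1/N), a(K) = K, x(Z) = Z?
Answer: 337/2 ≈ 168.50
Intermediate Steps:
n(v, V) = 7 (n(v, V) = 3 + 4 = 7)
I(N) = 7
r(o, L) = -25/L + o/L (r(o, L) = o/L - 25/L = -25/L + o/L)
D(y) = -18/(-53 - y) (D(y) = (-25 + 7)/(-53 - y) = -18/(-53 - y))
1/D(2980) = 1/(18/(53 + 2980)) = 1/(18/3033) = 1/(18*(1/3033)) = 1/(2/337) = 337/2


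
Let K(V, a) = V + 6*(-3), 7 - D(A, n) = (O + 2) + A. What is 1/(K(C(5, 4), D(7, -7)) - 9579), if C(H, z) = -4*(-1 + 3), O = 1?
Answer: -1/9605 ≈ -0.00010411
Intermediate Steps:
C(H, z) = -8 (C(H, z) = -4*2 = -8)
D(A, n) = 4 - A (D(A, n) = 7 - ((1 + 2) + A) = 7 - (3 + A) = 7 + (-3 - A) = 4 - A)
K(V, a) = -18 + V (K(V, a) = V - 18 = -18 + V)
1/(K(C(5, 4), D(7, -7)) - 9579) = 1/((-18 - 8) - 9579) = 1/(-26 - 9579) = 1/(-9605) = -1/9605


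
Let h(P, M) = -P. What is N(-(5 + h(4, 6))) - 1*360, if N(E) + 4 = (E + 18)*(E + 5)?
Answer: -296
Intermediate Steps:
N(E) = -4 + (5 + E)*(18 + E) (N(E) = -4 + (E + 18)*(E + 5) = -4 + (18 + E)*(5 + E) = -4 + (5 + E)*(18 + E))
N(-(5 + h(4, 6))) - 1*360 = (86 + (-(5 - 1*4))**2 + 23*(-(5 - 1*4))) - 1*360 = (86 + (-(5 - 4))**2 + 23*(-(5 - 4))) - 360 = (86 + (-1*1)**2 + 23*(-1*1)) - 360 = (86 + (-1)**2 + 23*(-1)) - 360 = (86 + 1 - 23) - 360 = 64 - 360 = -296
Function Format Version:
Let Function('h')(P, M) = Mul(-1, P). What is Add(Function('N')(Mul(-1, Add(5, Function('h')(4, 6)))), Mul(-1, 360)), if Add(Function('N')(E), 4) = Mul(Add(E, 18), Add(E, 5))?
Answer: -296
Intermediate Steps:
Function('N')(E) = Add(-4, Mul(Add(5, E), Add(18, E))) (Function('N')(E) = Add(-4, Mul(Add(E, 18), Add(E, 5))) = Add(-4, Mul(Add(18, E), Add(5, E))) = Add(-4, Mul(Add(5, E), Add(18, E))))
Add(Function('N')(Mul(-1, Add(5, Function('h')(4, 6)))), Mul(-1, 360)) = Add(Add(86, Pow(Mul(-1, Add(5, Mul(-1, 4))), 2), Mul(23, Mul(-1, Add(5, Mul(-1, 4))))), Mul(-1, 360)) = Add(Add(86, Pow(Mul(-1, Add(5, -4)), 2), Mul(23, Mul(-1, Add(5, -4)))), -360) = Add(Add(86, Pow(Mul(-1, 1), 2), Mul(23, Mul(-1, 1))), -360) = Add(Add(86, Pow(-1, 2), Mul(23, -1)), -360) = Add(Add(86, 1, -23), -360) = Add(64, -360) = -296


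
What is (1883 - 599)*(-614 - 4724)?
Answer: -6853992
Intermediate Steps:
(1883 - 599)*(-614 - 4724) = 1284*(-5338) = -6853992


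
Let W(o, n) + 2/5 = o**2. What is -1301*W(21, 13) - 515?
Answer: -2868678/5 ≈ -5.7374e+5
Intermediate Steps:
W(o, n) = -2/5 + o**2
-1301*W(21, 13) - 515 = -1301*(-2/5 + 21**2) - 515 = -1301*(-2/5 + 441) - 515 = -1301*2203/5 - 515 = -2866103/5 - 515 = -2868678/5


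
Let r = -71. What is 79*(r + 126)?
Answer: 4345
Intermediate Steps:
79*(r + 126) = 79*(-71 + 126) = 79*55 = 4345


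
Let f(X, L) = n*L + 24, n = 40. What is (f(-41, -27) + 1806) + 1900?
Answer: 2650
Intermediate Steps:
f(X, L) = 24 + 40*L (f(X, L) = 40*L + 24 = 24 + 40*L)
(f(-41, -27) + 1806) + 1900 = ((24 + 40*(-27)) + 1806) + 1900 = ((24 - 1080) + 1806) + 1900 = (-1056 + 1806) + 1900 = 750 + 1900 = 2650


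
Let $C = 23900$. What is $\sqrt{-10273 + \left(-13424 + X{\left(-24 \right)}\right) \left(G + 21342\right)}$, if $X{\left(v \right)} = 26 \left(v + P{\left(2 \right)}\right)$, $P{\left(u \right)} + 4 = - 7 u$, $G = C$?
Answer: $i \sqrt{656743145} \approx 25627.0 i$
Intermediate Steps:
$G = 23900$
$P{\left(u \right)} = -4 - 7 u$
$X{\left(v \right)} = -468 + 26 v$ ($X{\left(v \right)} = 26 \left(v - 18\right) = 26 \left(-18 + v\right) = -468 + 26 v$)
$\sqrt{-10273 + \left(-13424 + X{\left(-24 \right)}\right) \left(G + 21342\right)} = \sqrt{-10273 + \left(-13424 + \left(-468 + 26 \left(-24\right)\right)\right) \left(23900 + 21342\right)} = \sqrt{-10273 + \left(-13424 - 1092\right) 45242} = \sqrt{-10273 - 656732872} = \sqrt{-656743145} = i \sqrt{656743145}$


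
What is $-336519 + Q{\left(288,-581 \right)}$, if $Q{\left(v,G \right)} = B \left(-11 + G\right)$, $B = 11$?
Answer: $-343031$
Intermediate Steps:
$Q{\left(v,G \right)} = -121 + 11 G$ ($Q{\left(v,G \right)} = 11 \left(-11 + G\right) = -121 + 11 G$)
$-336519 + Q{\left(288,-581 \right)} = -336519 + \left(-121 + 11 \left(-581\right)\right) = -336519 - 6512 = -343031$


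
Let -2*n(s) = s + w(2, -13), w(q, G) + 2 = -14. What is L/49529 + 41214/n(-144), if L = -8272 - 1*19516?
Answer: 1019532583/1981160 ≈ 514.61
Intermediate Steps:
w(q, G) = -16 (w(q, G) = -2 - 14 = -16)
L = -27788 (L = -8272 - 19516 = -27788)
n(s) = 8 - s/2 (n(s) = -(s - 16)/2 = -(-16 + s)/2 = 8 - s/2)
L/49529 + 41214/n(-144) = -27788/49529 + 41214/(8 - 1/2*(-144)) = -27788*1/49529 + 41214/(8 + 72) = -27788/49529 + 41214/80 = -27788/49529 + 41214*(1/80) = -27788/49529 + 20607/40 = 1019532583/1981160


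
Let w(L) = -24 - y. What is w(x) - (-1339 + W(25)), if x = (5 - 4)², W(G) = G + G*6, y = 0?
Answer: 1140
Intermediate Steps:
W(G) = 7*G (W(G) = G + 6*G = 7*G)
x = 1 (x = 1² = 1)
w(L) = -24 (w(L) = -24 - 1*0 = -24 + 0 = -24)
w(x) - (-1339 + W(25)) = -24 - (-1339 + 7*25) = -24 - (-1339 + 175) = -24 - 1*(-1164) = -24 + 1164 = 1140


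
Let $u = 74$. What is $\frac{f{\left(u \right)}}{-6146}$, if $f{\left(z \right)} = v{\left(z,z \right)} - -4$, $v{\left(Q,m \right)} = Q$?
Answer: $- \frac{39}{3073} \approx -0.012691$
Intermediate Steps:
$f{\left(z \right)} = 4 + z$ ($f{\left(z \right)} = z - -4 = z + 4 = 4 + z$)
$\frac{f{\left(u \right)}}{-6146} = \frac{4 + 74}{-6146} = 78 \left(- \frac{1}{6146}\right) = - \frac{39}{3073}$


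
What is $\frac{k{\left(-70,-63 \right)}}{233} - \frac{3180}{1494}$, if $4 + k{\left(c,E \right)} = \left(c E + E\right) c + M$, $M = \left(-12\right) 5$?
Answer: $- \frac{75907636}{58017} \approx -1308.4$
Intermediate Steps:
$M = -60$
$k{\left(c,E \right)} = -64 + c \left(E + E c\right)$ ($k{\left(c,E \right)} = -4 + \left(\left(c E + E\right) c - 60\right) = -4 + \left(\left(E c + E\right) c - 60\right) = -4 + \left(\left(E + E c\right) c - 60\right) = -4 + \left(c \left(E + E c\right) - 60\right) = -4 + \left(-60 + c \left(E + E c\right)\right) = -64 + c \left(E + E c\right)$)
$\frac{k{\left(-70,-63 \right)}}{233} - \frac{3180}{1494} = \frac{-64 - -4410 - 63 \left(-70\right)^{2}}{233} - \frac{3180}{1494} = \left(-64 + 4410 - 308700\right) \frac{1}{233} - \frac{530}{249} = \left(-304354\right) \frac{1}{233} - \frac{530}{249} = - \frac{304354}{233} - \frac{530}{249} = - \frac{75907636}{58017}$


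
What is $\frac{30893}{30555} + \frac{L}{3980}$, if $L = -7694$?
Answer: $- \frac{11213603}{12160890} \approx -0.9221$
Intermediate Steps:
$\frac{30893}{30555} + \frac{L}{3980} = \frac{30893}{30555} - \frac{7694}{3980} = 30893 \cdot \frac{1}{30555} - \frac{3847}{1990} = \frac{30893}{30555} - \frac{3847}{1990} = - \frac{11213603}{12160890}$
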